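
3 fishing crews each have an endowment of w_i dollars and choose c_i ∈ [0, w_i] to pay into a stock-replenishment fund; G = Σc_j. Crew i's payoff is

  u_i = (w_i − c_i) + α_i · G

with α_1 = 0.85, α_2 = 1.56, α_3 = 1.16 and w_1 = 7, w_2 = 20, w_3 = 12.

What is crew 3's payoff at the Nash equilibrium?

37.12

∂u_i/∂c_i = α_i − 1, so crew i contributes w_i if α_i > 1, else 0.
α_i > 1 for i ∈ {2, 3}; NE contributions (0, 20, 12), G = 32.
u_3 = (12 − 12) + 1.16·32 = 37.12.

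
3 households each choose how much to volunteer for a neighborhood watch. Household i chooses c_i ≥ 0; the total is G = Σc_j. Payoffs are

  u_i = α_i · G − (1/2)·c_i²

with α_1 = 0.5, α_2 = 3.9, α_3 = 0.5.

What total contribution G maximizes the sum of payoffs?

Planner FOC: ∂(Σu_j)/∂c_i = (Σα_j) − c_i = 0, so c_i^SO = Σα_j = 4.9 for every i; G^SO = 14.7.

14.7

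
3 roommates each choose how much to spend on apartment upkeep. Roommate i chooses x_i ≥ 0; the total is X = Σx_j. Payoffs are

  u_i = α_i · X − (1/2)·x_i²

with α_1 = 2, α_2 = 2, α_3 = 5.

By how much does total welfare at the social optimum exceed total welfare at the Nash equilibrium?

57

Roommate i's FOC: ∂u_i/∂x_i = α_i − x_i = 0, so x_i* = α_i.
NE contributions = (2, 2, 5); X = 9.
W^NE = (Σα)·X − ½Σα_i² = 9² − ½·33 = 64.5.
Planner sets x_i = Σα_j = 9 for every i, so X^SO = 3·9 = 27.
W^SO = (Σα)·X^SO − ½·3·(Σα)² = (3/2)·9² = 121.5.
Deadweight loss = W^SO − W^NE = 57.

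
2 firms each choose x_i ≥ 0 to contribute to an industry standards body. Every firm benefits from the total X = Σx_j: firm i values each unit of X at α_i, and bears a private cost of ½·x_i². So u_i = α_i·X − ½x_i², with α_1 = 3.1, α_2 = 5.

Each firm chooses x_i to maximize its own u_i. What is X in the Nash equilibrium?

8.1

Firm i's FOC: ∂u_i/∂x_i = α_i − x_i = 0, so x_i* = α_i.
NE contributions = (3.1, 5); X = 8.1.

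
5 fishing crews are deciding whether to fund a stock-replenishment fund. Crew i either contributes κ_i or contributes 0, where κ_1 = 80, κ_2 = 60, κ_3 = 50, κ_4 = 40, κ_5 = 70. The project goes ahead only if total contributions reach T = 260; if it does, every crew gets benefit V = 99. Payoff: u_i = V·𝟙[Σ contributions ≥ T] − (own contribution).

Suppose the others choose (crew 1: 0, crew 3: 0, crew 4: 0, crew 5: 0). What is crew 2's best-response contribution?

Others' total = 0. Even contributing 60 gives 60 < 260: no benefit either way.
Best response: 0.

0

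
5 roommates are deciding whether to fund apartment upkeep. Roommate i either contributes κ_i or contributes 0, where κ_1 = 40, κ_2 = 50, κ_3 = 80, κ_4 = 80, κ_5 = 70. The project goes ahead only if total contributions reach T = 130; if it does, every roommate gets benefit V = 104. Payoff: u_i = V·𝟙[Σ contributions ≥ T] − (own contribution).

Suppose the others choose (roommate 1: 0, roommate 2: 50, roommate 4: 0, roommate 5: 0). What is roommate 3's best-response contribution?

80

Others' total = 50. Contributing 80 brings total to 130 ≥ 130: gain V − κ_3 = 24.
Best response: 80.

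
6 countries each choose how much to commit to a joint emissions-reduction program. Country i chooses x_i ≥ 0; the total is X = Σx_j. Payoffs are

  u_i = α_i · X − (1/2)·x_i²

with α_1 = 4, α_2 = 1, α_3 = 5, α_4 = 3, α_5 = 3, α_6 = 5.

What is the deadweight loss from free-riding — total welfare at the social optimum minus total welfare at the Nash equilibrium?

924.5

Country i's FOC: ∂u_i/∂x_i = α_i − x_i = 0, so x_i* = α_i.
NE contributions = (4, 1, 5, 3, 3, 5); X = 21.
W^NE = (Σα)·X − ½Σα_i² = 21² − ½·85 = 398.5.
Planner sets x_i = Σα_j = 21 for every i, so X^SO = 6·21 = 126.
W^SO = (Σα)·X^SO − ½·6·(Σα)² = (6/2)·21² = 1323.
Deadweight loss = W^SO − W^NE = 924.5.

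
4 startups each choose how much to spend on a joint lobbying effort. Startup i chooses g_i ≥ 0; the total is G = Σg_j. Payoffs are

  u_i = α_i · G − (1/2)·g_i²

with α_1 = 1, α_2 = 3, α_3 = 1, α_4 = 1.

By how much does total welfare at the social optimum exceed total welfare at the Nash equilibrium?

42

Startup i's FOC: ∂u_i/∂g_i = α_i − g_i = 0, so g_i* = α_i.
NE contributions = (1, 3, 1, 1); G = 6.
W^NE = (Σα)·G − ½Σα_i² = 6² − ½·12 = 30.
Planner sets g_i = Σα_j = 6 for every i, so G^SO = 4·6 = 24.
W^SO = (Σα)·G^SO − ½·4·(Σα)² = (4/2)·6² = 72.
Deadweight loss = W^SO − W^NE = 42.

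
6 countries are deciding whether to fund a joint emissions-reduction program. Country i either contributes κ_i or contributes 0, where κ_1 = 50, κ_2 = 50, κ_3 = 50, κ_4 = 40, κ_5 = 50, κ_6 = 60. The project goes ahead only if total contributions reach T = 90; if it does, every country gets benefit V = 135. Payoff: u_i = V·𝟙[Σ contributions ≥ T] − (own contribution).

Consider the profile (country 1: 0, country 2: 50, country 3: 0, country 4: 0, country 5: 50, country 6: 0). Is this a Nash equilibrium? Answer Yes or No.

Total = 100 ≥ 90: provided.
Country 1 (pledges 0, payoff 135): pledging 50 → total 150, payoff 85. No gain.
Country 2 (pledges 50, payoff 85): dropping to 0 → total 50, payoff 0. No gain.
Country 3 (pledges 0, payoff 135): pledging 50 → total 150, payoff 85. No gain.
Country 4 (pledges 0, payoff 135): pledging 40 → total 140, payoff 95. No gain.
Country 5 (pledges 50, payoff 85): dropping to 0 → total 50, payoff 0. No gain.
Country 6 (pledges 0, payoff 135): pledging 60 → total 160, payoff 75. No gain.

Yes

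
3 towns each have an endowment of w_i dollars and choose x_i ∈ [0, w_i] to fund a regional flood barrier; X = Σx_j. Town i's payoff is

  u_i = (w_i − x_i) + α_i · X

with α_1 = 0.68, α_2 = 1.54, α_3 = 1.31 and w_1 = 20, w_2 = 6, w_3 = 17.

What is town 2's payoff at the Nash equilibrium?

35.42

∂u_i/∂x_i = α_i − 1, so town i contributes w_i if α_i > 1, else 0.
α_i > 1 for i ∈ {2, 3}; NE contributions (0, 6, 17), X = 23.
u_2 = (6 − 6) + 1.54·23 = 35.42.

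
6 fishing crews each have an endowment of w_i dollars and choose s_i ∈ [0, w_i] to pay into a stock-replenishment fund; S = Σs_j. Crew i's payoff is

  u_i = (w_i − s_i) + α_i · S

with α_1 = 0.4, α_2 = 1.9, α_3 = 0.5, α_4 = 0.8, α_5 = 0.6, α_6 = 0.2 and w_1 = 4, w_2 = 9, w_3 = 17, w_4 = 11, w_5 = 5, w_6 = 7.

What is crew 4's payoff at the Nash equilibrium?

∂u_i/∂s_i = α_i − 1, so crew i contributes w_i if α_i > 1, else 0.
α_i > 1 for i ∈ {2}; NE contributions (0, 9, 0, 0, 0, 0), S = 9.
u_4 = (11 − 0) + 0.8·9 = 18.2.

18.2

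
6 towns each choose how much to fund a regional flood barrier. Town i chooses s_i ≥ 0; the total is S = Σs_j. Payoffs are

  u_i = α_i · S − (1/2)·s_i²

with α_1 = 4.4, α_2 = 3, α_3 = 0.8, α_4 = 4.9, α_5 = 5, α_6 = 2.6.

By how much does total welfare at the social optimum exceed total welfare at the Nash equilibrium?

Town i's FOC: ∂u_i/∂s_i = α_i − s_i = 0, so s_i* = α_i.
NE contributions = (4.4, 3, 0.8, 4.9, 5, 2.6); S = 20.7.
W^NE = (Σα)·S − ½Σα_i² = 20.7² − ½·84.77 = 386.105.
Planner sets s_i = Σα_j = 20.7 for every i, so S^SO = 6·20.7 = 124.2.
W^SO = (Σα)·S^SO − ½·6·(Σα)² = (6/2)·20.7² = 1285.47.
Deadweight loss = W^SO − W^NE = 899.365.

899.365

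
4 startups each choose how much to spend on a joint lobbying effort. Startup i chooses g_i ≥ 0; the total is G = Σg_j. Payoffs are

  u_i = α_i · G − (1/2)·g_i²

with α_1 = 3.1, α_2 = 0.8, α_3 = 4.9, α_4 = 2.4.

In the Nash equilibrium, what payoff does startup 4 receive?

24

Startup i's FOC: ∂u_i/∂g_i = α_i − g_i = 0, so g_i* = α_i.
NE contributions = (3.1, 0.8, 4.9, 2.4); G = 11.2.
u_4 = α_4·G − ½·(g_4)² = 2.4·11.2 − ½·2.4² = 24.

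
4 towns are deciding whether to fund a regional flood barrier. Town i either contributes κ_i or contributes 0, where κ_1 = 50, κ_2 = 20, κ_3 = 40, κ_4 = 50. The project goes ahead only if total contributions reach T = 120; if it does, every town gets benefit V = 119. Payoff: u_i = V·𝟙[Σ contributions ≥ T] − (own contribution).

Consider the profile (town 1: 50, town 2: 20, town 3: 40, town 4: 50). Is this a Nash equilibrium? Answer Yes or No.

Total = 160 ≥ 120: provided.
Town 1 (pledges 50, payoff 69): dropping to 0 → total 110, payoff 0. No gain.
Town 2 (pledges 20, payoff 99): dropping to 0 → total 140, payoff 119. Profitable deviation.

No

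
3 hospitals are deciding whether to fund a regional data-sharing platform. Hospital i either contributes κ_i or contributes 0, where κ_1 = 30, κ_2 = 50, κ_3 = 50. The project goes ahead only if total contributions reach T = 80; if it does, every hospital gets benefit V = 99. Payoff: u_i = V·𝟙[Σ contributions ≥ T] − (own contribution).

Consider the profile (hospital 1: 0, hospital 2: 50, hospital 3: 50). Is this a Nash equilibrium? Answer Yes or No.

Yes

Total = 100 ≥ 80: provided.
Hospital 1 (pledges 0, payoff 99): pledging 30 → total 130, payoff 69. No gain.
Hospital 2 (pledges 50, payoff 49): dropping to 0 → total 50, payoff 0. No gain.
Hospital 3 (pledges 50, payoff 49): dropping to 0 → total 50, payoff 0. No gain.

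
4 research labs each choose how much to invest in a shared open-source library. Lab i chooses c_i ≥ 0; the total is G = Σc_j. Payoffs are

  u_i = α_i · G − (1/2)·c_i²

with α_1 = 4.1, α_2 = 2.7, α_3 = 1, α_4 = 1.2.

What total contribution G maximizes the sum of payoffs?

Planner FOC: ∂(Σu_j)/∂c_i = (Σα_j) − c_i = 0, so c_i^SO = Σα_j = 9 for every i; G^SO = 36.

36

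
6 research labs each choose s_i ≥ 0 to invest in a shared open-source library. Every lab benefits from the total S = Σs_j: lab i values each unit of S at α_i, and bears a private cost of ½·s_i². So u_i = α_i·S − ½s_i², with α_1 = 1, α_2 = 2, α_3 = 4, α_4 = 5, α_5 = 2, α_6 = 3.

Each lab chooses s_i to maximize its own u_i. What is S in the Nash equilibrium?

17

Lab i's FOC: ∂u_i/∂s_i = α_i − s_i = 0, so s_i* = α_i.
NE contributions = (1, 2, 4, 5, 2, 3); S = 17.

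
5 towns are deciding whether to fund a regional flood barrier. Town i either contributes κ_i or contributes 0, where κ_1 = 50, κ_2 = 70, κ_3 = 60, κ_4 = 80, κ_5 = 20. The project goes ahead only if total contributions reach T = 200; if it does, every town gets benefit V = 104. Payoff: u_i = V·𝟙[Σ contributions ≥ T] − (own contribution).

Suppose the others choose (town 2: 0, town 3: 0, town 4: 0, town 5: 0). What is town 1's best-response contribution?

Others' total = 0. Even contributing 50 gives 50 < 200: no benefit either way.
Best response: 0.

0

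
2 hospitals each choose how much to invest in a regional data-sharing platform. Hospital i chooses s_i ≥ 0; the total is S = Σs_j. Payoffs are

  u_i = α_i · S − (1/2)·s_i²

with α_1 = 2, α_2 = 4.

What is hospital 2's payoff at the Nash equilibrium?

16

Hospital i's FOC: ∂u_i/∂s_i = α_i − s_i = 0, so s_i* = α_i.
NE contributions = (2, 4); S = 6.
u_2 = α_2·S − ½·(s_2)² = 4·6 − ½·4² = 16.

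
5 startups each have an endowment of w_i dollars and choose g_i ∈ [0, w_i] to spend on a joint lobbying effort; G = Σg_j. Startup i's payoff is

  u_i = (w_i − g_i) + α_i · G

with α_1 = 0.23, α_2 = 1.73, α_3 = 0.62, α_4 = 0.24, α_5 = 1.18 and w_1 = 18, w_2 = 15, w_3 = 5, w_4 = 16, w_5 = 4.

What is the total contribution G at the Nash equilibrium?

19

∂u_i/∂g_i = α_i − 1, so startup i contributes w_i if α_i > 1, else 0.
α_i > 1 for i ∈ {2, 5}; NE contributions (0, 15, 0, 0, 4), G = 19.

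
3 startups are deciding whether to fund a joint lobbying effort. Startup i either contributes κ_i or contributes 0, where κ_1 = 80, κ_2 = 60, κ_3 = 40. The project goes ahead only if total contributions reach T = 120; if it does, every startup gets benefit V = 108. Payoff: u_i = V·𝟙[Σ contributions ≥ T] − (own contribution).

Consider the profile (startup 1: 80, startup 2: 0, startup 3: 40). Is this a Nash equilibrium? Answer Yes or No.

Total = 120 ≥ 120: provided.
Startup 1 (pledges 80, payoff 28): dropping to 0 → total 40, payoff 0. No gain.
Startup 2 (pledges 0, payoff 108): pledging 60 → total 180, payoff 48. No gain.
Startup 3 (pledges 40, payoff 68): dropping to 0 → total 80, payoff 0. No gain.

Yes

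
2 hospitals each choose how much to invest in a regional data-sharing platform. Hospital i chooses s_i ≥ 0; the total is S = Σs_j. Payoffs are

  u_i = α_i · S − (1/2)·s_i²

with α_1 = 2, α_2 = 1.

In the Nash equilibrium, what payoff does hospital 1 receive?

4

Hospital i's FOC: ∂u_i/∂s_i = α_i − s_i = 0, so s_i* = α_i.
NE contributions = (2, 1); S = 3.
u_1 = α_1·S − ½·(s_1)² = 2·3 − ½·2² = 4.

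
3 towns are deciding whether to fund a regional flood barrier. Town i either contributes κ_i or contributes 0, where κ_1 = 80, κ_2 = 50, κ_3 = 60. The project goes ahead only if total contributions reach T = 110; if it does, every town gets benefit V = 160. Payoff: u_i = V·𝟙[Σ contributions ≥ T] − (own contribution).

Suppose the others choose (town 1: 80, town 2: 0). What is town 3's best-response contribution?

Others' total = 80. Contributing 60 brings total to 140 ≥ 110: gain V − κ_3 = 100.
Best response: 60.

60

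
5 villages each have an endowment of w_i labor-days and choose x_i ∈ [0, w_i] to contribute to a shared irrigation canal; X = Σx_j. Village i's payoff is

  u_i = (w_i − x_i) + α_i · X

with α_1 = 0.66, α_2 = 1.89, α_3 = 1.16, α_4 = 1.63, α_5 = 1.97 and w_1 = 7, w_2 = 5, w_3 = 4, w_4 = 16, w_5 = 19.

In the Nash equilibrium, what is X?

44

∂u_i/∂x_i = α_i − 1, so village i contributes w_i if α_i > 1, else 0.
α_i > 1 for i ∈ {2, 3, 4, 5}; NE contributions (0, 5, 4, 16, 19), X = 44.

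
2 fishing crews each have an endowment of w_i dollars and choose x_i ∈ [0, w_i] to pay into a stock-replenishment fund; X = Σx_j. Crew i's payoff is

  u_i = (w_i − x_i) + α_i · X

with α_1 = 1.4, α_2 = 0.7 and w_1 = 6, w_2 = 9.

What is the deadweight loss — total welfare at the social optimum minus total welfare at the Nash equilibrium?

9.9

∂u_i/∂x_i = α_i − 1, so crew i contributes w_i if α_i > 1, else 0.
α_i > 1 for i ∈ {1}; NE contributions (6, 0), X = 6.
W^NE = Σw_i − X^NE + (Σα_i)·X^NE = 15 + 1.1·6 = 21.6.
Planner: ∂(Σu_j)/∂x_i = Σα_j − 1 = 1.1 > 0, so everyone contributes w_i; X^SO = 15, W^SO = 15 + 1.1·15 = 31.5.
Deadweight loss = 9.9.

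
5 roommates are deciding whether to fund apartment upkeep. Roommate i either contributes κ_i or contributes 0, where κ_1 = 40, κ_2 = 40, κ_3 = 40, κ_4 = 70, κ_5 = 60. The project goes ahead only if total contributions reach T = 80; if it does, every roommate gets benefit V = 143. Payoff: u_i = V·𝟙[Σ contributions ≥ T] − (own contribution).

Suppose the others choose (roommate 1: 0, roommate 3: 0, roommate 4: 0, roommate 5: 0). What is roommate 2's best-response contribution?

Others' total = 0. Even contributing 40 gives 40 < 80: no benefit either way.
Best response: 0.

0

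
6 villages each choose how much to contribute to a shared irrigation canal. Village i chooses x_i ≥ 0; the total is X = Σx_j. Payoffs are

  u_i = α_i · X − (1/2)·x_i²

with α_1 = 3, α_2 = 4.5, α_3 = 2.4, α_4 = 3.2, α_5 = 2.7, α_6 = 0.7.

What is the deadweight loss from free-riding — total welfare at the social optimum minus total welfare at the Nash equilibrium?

571.015

Village i's FOC: ∂u_i/∂x_i = α_i − x_i = 0, so x_i* = α_i.
NE contributions = (3, 4.5, 2.4, 3.2, 2.7, 0.7); X = 16.5.
W^NE = (Σα)·X − ½Σα_i² = 16.5² − ½·53.03 = 245.735.
Planner sets x_i = Σα_j = 16.5 for every i, so X^SO = 6·16.5 = 99.
W^SO = (Σα)·X^SO − ½·6·(Σα)² = (6/2)·16.5² = 816.75.
Deadweight loss = W^SO − W^NE = 571.015.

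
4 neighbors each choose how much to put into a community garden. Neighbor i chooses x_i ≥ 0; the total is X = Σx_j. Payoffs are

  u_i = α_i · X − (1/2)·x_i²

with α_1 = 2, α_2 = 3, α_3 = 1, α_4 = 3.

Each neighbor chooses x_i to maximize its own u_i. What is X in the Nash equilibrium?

9

Neighbor i's FOC: ∂u_i/∂x_i = α_i − x_i = 0, so x_i* = α_i.
NE contributions = (2, 3, 1, 3); X = 9.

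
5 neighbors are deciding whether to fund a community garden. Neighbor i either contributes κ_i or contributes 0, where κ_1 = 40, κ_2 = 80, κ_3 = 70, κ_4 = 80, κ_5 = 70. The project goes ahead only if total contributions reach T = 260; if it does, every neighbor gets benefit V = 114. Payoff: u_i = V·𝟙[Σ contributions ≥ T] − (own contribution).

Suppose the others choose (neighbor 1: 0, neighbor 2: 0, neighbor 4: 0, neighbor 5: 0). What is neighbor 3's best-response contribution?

Others' total = 0. Even contributing 70 gives 70 < 260: no benefit either way.
Best response: 0.

0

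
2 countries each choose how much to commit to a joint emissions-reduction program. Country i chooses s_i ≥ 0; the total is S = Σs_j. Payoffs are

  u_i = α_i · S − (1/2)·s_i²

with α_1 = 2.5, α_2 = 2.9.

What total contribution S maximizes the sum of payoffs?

10.8

Planner FOC: ∂(Σu_j)/∂s_i = (Σα_j) − s_i = 0, so s_i^SO = Σα_j = 5.4 for every i; S^SO = 10.8.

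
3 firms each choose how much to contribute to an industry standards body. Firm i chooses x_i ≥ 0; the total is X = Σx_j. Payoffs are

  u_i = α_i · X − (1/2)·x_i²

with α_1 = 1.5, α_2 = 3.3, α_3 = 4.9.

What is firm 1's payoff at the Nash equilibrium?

13.425

Firm i's FOC: ∂u_i/∂x_i = α_i − x_i = 0, so x_i* = α_i.
NE contributions = (1.5, 3.3, 4.9); X = 9.7.
u_1 = α_1·X − ½·(x_1)² = 1.5·9.7 − ½·1.5² = 13.425.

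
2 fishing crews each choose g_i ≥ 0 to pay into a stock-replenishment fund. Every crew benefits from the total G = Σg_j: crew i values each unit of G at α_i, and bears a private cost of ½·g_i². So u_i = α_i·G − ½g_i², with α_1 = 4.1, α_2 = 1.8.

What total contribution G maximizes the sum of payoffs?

Planner FOC: ∂(Σu_j)/∂g_i = (Σα_j) − g_i = 0, so g_i^SO = Σα_j = 5.9 for every i; G^SO = 11.8.

11.8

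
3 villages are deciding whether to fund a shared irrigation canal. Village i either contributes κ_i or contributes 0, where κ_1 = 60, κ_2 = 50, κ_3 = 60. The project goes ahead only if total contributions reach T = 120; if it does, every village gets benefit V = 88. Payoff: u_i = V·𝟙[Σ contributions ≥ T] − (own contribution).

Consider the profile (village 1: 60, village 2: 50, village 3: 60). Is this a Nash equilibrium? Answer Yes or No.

No

Total = 170 ≥ 120: provided.
Village 1 (pledges 60, payoff 28): dropping to 0 → total 110, payoff 0. No gain.
Village 2 (pledges 50, payoff 38): dropping to 0 → total 120, payoff 88. Profitable deviation.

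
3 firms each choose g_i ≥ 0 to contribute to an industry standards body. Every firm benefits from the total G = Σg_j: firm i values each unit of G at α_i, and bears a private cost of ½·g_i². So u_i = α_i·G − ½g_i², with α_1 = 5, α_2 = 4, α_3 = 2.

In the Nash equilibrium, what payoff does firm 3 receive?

Firm i's FOC: ∂u_i/∂g_i = α_i − g_i = 0, so g_i* = α_i.
NE contributions = (5, 4, 2); G = 11.
u_3 = α_3·G − ½·(g_3)² = 2·11 − ½·2² = 20.

20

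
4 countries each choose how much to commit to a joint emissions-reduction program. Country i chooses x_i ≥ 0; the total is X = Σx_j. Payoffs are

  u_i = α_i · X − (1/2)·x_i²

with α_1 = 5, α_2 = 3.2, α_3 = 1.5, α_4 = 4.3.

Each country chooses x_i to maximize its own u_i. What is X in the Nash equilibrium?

14

Country i's FOC: ∂u_i/∂x_i = α_i − x_i = 0, so x_i* = α_i.
NE contributions = (5, 3.2, 1.5, 4.3); X = 14.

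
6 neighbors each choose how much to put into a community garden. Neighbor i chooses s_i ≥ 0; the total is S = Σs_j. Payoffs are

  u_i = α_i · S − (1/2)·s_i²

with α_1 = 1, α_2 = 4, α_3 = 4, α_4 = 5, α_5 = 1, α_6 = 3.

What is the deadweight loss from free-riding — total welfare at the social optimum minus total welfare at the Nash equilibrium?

Neighbor i's FOC: ∂u_i/∂s_i = α_i − s_i = 0, so s_i* = α_i.
NE contributions = (1, 4, 4, 5, 1, 3); S = 18.
W^NE = (Σα)·S − ½Σα_i² = 18² − ½·68 = 290.
Planner sets s_i = Σα_j = 18 for every i, so S^SO = 6·18 = 108.
W^SO = (Σα)·S^SO − ½·6·(Σα)² = (6/2)·18² = 972.
Deadweight loss = W^SO − W^NE = 682.

682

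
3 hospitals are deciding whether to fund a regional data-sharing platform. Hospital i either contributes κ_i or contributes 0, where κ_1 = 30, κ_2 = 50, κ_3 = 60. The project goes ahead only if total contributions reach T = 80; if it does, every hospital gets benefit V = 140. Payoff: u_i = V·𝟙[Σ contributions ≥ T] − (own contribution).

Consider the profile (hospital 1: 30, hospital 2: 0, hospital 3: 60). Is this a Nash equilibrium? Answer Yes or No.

Total = 90 ≥ 80: provided.
Hospital 1 (pledges 30, payoff 110): dropping to 0 → total 60, payoff 0. No gain.
Hospital 2 (pledges 0, payoff 140): pledging 50 → total 140, payoff 90. No gain.
Hospital 3 (pledges 60, payoff 80): dropping to 0 → total 30, payoff 0. No gain.

Yes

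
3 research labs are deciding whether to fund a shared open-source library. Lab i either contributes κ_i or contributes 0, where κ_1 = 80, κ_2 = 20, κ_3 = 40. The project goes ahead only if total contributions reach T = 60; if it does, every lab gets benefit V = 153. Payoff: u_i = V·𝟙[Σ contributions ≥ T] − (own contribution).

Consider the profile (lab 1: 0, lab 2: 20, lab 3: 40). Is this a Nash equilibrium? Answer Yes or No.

Yes

Total = 60 ≥ 60: provided.
Lab 1 (pledges 0, payoff 153): pledging 80 → total 140, payoff 73. No gain.
Lab 2 (pledges 20, payoff 133): dropping to 0 → total 40, payoff 0. No gain.
Lab 3 (pledges 40, payoff 113): dropping to 0 → total 20, payoff 0. No gain.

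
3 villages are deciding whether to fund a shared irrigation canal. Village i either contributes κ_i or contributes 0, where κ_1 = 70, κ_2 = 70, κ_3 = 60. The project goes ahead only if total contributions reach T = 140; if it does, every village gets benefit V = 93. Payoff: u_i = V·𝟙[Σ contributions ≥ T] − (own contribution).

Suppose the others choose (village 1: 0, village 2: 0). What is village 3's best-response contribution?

Others' total = 0. Even contributing 60 gives 60 < 140: no benefit either way.
Best response: 0.

0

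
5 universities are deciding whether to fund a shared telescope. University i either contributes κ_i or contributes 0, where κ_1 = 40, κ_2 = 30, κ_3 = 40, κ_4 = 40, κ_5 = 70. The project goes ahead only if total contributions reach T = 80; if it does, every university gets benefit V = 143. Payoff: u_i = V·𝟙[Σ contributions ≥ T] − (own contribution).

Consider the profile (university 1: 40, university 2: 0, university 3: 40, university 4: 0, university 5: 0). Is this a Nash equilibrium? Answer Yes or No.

Yes

Total = 80 ≥ 80: provided.
University 1 (pledges 40, payoff 103): dropping to 0 → total 40, payoff 0. No gain.
University 2 (pledges 0, payoff 143): pledging 30 → total 110, payoff 113. No gain.
University 3 (pledges 40, payoff 103): dropping to 0 → total 40, payoff 0. No gain.
University 4 (pledges 0, payoff 143): pledging 40 → total 120, payoff 103. No gain.
University 5 (pledges 0, payoff 143): pledging 70 → total 150, payoff 73. No gain.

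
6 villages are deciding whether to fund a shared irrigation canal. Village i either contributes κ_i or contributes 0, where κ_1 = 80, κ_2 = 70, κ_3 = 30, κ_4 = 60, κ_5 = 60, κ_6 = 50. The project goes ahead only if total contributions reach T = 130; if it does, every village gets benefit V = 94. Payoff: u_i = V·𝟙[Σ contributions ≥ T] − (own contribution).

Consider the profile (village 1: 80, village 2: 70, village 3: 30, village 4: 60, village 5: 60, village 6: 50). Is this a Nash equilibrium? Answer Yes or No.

Total = 350 ≥ 130: provided.
Village 1 (pledges 80, payoff 14): dropping to 0 → total 270, payoff 94. Profitable deviation.

No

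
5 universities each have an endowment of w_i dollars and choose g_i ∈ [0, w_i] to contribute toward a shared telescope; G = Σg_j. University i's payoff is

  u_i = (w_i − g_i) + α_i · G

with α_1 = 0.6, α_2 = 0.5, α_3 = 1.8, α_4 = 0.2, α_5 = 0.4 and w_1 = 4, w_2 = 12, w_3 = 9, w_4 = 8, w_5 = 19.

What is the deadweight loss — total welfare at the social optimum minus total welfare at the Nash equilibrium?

∂u_i/∂g_i = α_i − 1, so university i contributes w_i if α_i > 1, else 0.
α_i > 1 for i ∈ {3}; NE contributions (0, 0, 9, 0, 0), G = 9.
W^NE = Σw_i − G^NE + (Σα_i)·G^NE = 52 + 2.5·9 = 74.5.
Planner: ∂(Σu_j)/∂g_i = Σα_j − 1 = 2.5 > 0, so everyone contributes w_i; G^SO = 52, W^SO = 52 + 2.5·52 = 182.
Deadweight loss = 107.5.

107.5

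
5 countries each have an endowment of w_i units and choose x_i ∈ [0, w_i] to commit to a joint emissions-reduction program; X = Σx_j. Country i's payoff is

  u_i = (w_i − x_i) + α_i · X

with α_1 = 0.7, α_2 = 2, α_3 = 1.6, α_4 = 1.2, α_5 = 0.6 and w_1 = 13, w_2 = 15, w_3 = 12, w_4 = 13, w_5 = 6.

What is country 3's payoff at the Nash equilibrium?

64

∂u_i/∂x_i = α_i − 1, so country i contributes w_i if α_i > 1, else 0.
α_i > 1 for i ∈ {2, 3, 4}; NE contributions (0, 15, 12, 13, 0), X = 40.
u_3 = (12 − 12) + 1.6·40 = 64.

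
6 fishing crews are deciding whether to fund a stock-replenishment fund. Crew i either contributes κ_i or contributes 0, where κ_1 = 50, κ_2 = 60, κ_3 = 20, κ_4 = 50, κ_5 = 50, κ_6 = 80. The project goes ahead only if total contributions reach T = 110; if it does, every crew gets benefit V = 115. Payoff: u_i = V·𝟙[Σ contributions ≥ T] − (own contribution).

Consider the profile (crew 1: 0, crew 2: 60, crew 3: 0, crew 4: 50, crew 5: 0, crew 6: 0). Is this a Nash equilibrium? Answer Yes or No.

Yes

Total = 110 ≥ 110: provided.
Crew 1 (pledges 0, payoff 115): pledging 50 → total 160, payoff 65. No gain.
Crew 2 (pledges 60, payoff 55): dropping to 0 → total 50, payoff 0. No gain.
Crew 3 (pledges 0, payoff 115): pledging 20 → total 130, payoff 95. No gain.
Crew 4 (pledges 50, payoff 65): dropping to 0 → total 60, payoff 0. No gain.
Crew 5 (pledges 0, payoff 115): pledging 50 → total 160, payoff 65. No gain.
Crew 6 (pledges 0, payoff 115): pledging 80 → total 190, payoff 35. No gain.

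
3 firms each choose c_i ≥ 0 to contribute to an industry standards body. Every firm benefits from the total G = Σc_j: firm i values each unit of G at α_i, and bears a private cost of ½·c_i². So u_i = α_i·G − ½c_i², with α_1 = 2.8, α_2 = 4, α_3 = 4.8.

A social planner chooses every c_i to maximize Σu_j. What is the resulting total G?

34.8

Planner FOC: ∂(Σu_j)/∂c_i = (Σα_j) − c_i = 0, so c_i^SO = Σα_j = 11.6 for every i; G^SO = 34.8.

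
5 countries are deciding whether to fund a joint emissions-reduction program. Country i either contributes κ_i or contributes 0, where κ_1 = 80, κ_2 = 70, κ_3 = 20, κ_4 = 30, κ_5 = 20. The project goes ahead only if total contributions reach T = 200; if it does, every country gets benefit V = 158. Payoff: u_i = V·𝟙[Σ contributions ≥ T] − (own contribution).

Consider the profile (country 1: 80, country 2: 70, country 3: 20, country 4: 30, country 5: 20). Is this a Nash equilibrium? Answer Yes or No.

No

Total = 220 ≥ 200: provided.
Country 1 (pledges 80, payoff 78): dropping to 0 → total 140, payoff 0. No gain.
Country 2 (pledges 70, payoff 88): dropping to 0 → total 150, payoff 0. No gain.
Country 3 (pledges 20, payoff 138): dropping to 0 → total 200, payoff 158. Profitable deviation.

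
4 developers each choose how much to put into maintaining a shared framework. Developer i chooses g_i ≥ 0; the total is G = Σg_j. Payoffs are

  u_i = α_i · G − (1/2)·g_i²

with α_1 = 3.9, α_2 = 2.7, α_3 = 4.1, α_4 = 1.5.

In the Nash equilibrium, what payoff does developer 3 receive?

Developer i's FOC: ∂u_i/∂g_i = α_i − g_i = 0, so g_i* = α_i.
NE contributions = (3.9, 2.7, 4.1, 1.5); G = 12.2.
u_3 = α_3·G − ½·(g_3)² = 4.1·12.2 − ½·4.1² = 41.615.

41.615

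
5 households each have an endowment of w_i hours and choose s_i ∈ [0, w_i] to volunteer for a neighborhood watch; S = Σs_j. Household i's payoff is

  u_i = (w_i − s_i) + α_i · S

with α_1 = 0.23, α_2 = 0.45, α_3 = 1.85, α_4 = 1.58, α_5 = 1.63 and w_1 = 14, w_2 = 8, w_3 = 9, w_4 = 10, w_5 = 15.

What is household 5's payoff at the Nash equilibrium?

∂u_i/∂s_i = α_i − 1, so household i contributes w_i if α_i > 1, else 0.
α_i > 1 for i ∈ {3, 4, 5}; NE contributions (0, 0, 9, 10, 15), S = 34.
u_5 = (15 − 15) + 1.63·34 = 55.42.

55.42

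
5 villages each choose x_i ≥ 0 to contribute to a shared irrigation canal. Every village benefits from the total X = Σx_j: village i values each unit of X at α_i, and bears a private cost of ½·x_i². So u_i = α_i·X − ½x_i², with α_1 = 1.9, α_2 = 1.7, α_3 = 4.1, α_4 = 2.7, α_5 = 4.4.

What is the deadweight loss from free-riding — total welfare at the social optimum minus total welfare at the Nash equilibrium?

353.54

Village i's FOC: ∂u_i/∂x_i = α_i − x_i = 0, so x_i* = α_i.
NE contributions = (1.9, 1.7, 4.1, 2.7, 4.4); X = 14.8.
W^NE = (Σα)·X − ½Σα_i² = 14.8² − ½·49.96 = 194.06.
Planner sets x_i = Σα_j = 14.8 for every i, so X^SO = 5·14.8 = 74.
W^SO = (Σα)·X^SO − ½·5·(Σα)² = (5/2)·14.8² = 547.6.
Deadweight loss = W^SO − W^NE = 353.54.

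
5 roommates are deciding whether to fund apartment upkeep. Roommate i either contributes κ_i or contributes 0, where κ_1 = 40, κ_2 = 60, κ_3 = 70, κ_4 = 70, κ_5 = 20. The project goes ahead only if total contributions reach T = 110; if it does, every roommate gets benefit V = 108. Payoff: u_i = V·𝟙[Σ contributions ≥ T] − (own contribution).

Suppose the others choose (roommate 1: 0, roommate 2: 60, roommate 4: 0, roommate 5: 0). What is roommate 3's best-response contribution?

Others' total = 60. Contributing 70 brings total to 130 ≥ 110: gain V − κ_3 = 38.
Best response: 70.

70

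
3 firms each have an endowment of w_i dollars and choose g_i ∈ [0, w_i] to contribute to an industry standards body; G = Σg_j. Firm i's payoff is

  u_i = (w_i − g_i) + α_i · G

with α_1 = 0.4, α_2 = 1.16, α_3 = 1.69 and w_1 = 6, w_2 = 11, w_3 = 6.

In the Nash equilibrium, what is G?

∂u_i/∂g_i = α_i − 1, so firm i contributes w_i if α_i > 1, else 0.
α_i > 1 for i ∈ {2, 3}; NE contributions (0, 11, 6), G = 17.

17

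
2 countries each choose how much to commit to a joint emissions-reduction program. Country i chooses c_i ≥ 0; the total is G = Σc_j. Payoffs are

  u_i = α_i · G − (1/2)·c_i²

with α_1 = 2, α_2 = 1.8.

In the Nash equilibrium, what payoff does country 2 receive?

Country i's FOC: ∂u_i/∂c_i = α_i − c_i = 0, so c_i* = α_i.
NE contributions = (2, 1.8); G = 3.8.
u_2 = α_2·G − ½·(c_2)² = 1.8·3.8 − ½·1.8² = 5.22.

5.22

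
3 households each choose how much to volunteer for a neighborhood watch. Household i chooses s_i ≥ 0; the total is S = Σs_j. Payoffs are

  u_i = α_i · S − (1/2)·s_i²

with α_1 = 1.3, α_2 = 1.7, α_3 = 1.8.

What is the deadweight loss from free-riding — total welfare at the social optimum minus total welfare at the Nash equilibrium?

Household i's FOC: ∂u_i/∂s_i = α_i − s_i = 0, so s_i* = α_i.
NE contributions = (1.3, 1.7, 1.8); S = 4.8.
W^NE = (Σα)·S − ½Σα_i² = 4.8² − ½·7.82 = 19.13.
Planner sets s_i = Σα_j = 4.8 for every i, so S^SO = 3·4.8 = 14.4.
W^SO = (Σα)·S^SO − ½·3·(Σα)² = (3/2)·4.8² = 34.56.
Deadweight loss = W^SO − W^NE = 15.43.

15.43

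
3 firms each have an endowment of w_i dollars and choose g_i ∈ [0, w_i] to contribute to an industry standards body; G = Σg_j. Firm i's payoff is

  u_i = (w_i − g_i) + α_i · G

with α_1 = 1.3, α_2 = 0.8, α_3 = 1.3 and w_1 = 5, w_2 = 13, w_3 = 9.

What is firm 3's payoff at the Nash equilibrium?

18.2

∂u_i/∂g_i = α_i − 1, so firm i contributes w_i if α_i > 1, else 0.
α_i > 1 for i ∈ {1, 3}; NE contributions (5, 0, 9), G = 14.
u_3 = (9 − 9) + 1.3·14 = 18.2.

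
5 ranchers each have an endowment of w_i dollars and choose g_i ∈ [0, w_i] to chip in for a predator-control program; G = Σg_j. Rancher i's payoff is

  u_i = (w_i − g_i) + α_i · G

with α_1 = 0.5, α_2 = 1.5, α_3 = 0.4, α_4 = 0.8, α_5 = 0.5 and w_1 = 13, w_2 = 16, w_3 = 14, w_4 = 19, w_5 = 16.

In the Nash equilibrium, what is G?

16

∂u_i/∂g_i = α_i − 1, so rancher i contributes w_i if α_i > 1, else 0.
α_i > 1 for i ∈ {2}; NE contributions (0, 16, 0, 0, 0), G = 16.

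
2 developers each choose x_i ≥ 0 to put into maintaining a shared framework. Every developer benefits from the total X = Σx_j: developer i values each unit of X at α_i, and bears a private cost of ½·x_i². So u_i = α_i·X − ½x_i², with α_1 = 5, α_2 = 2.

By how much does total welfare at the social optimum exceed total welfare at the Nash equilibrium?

Developer i's FOC: ∂u_i/∂x_i = α_i − x_i = 0, so x_i* = α_i.
NE contributions = (5, 2); X = 7.
W^NE = (Σα)·X − ½Σα_i² = 7² − ½·29 = 34.5.
Planner sets x_i = Σα_j = 7 for every i, so X^SO = 2·7 = 14.
W^SO = (Σα)·X^SO − ½·2·(Σα)² = (2/2)·7² = 49.
Deadweight loss = W^SO − W^NE = 14.5.

14.5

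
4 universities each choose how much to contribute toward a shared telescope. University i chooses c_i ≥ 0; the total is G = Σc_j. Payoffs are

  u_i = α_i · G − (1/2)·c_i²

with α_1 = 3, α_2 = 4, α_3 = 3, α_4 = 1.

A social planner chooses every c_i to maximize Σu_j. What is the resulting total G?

44

Planner FOC: ∂(Σu_j)/∂c_i = (Σα_j) − c_i = 0, so c_i^SO = Σα_j = 11 for every i; G^SO = 44.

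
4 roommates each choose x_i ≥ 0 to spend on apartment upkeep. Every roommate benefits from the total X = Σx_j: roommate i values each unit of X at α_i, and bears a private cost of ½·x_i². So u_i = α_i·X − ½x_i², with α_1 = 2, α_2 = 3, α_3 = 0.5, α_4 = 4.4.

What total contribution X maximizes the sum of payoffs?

39.6

Planner FOC: ∂(Σu_j)/∂x_i = (Σα_j) − x_i = 0, so x_i^SO = Σα_j = 9.9 for every i; X^SO = 39.6.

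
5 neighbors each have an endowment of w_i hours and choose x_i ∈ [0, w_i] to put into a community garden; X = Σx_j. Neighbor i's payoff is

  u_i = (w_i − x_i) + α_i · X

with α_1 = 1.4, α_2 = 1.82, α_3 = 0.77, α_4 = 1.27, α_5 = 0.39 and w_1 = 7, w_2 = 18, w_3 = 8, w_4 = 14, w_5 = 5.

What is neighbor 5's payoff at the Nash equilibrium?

20.21

∂u_i/∂x_i = α_i − 1, so neighbor i contributes w_i if α_i > 1, else 0.
α_i > 1 for i ∈ {1, 2, 4}; NE contributions (7, 18, 0, 14, 0), X = 39.
u_5 = (5 − 0) + 0.39·39 = 20.21.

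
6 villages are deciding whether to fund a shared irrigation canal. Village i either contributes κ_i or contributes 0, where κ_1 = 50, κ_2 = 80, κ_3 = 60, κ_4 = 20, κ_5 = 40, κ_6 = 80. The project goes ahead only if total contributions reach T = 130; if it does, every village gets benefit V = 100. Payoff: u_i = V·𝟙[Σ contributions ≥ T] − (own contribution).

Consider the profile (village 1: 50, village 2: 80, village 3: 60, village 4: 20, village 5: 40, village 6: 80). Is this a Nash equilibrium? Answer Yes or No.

Total = 330 ≥ 130: provided.
Village 1 (pledges 50, payoff 50): dropping to 0 → total 280, payoff 100. Profitable deviation.

No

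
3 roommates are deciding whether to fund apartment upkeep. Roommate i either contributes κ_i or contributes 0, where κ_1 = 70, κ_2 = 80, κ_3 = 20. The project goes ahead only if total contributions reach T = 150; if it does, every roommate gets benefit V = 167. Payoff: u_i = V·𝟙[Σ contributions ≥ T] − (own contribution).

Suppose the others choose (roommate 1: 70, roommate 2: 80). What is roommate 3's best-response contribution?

0

Others' total = 150 ≥ 150; contributing adds cost 20 for no extra benefit.
Best response: 0.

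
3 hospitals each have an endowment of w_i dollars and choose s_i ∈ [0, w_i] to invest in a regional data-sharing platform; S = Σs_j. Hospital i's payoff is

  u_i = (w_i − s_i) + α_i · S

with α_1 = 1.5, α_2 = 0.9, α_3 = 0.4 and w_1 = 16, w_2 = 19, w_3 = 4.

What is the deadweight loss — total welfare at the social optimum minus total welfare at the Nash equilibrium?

∂u_i/∂s_i = α_i − 1, so hospital i contributes w_i if α_i > 1, else 0.
α_i > 1 for i ∈ {1}; NE contributions (16, 0, 0), S = 16.
W^NE = Σw_i − S^NE + (Σα_i)·S^NE = 39 + 1.8·16 = 67.8.
Planner: ∂(Σu_j)/∂s_i = Σα_j − 1 = 1.8 > 0, so everyone contributes w_i; S^SO = 39, W^SO = 39 + 1.8·39 = 109.2.
Deadweight loss = 41.4.

41.4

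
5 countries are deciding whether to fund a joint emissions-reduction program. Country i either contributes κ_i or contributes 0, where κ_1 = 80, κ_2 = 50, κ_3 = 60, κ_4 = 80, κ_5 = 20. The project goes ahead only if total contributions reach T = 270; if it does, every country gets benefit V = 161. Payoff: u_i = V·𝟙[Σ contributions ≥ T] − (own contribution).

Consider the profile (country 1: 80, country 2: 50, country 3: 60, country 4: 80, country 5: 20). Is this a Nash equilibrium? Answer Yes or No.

No

Total = 290 ≥ 270: provided.
Country 1 (pledges 80, payoff 81): dropping to 0 → total 210, payoff 0. No gain.
Country 2 (pledges 50, payoff 111): dropping to 0 → total 240, payoff 0. No gain.
Country 3 (pledges 60, payoff 101): dropping to 0 → total 230, payoff 0. No gain.
Country 4 (pledges 80, payoff 81): dropping to 0 → total 210, payoff 0. No gain.
Country 5 (pledges 20, payoff 141): dropping to 0 → total 270, payoff 161. Profitable deviation.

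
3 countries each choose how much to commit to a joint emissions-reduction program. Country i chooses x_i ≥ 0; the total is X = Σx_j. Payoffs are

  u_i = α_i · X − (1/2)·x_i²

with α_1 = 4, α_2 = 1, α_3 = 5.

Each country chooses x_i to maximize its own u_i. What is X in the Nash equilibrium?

Country i's FOC: ∂u_i/∂x_i = α_i − x_i = 0, so x_i* = α_i.
NE contributions = (4, 1, 5); X = 10.

10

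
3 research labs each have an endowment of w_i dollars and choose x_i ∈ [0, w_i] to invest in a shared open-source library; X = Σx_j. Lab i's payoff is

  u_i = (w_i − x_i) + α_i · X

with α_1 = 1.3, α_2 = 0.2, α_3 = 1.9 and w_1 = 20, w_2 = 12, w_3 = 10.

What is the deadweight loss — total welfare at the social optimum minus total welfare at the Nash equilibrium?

∂u_i/∂x_i = α_i − 1, so lab i contributes w_i if α_i > 1, else 0.
α_i > 1 for i ∈ {1, 3}; NE contributions (20, 0, 10), X = 30.
W^NE = Σw_i − X^NE + (Σα_i)·X^NE = 42 + 2.4·30 = 114.
Planner: ∂(Σu_j)/∂x_i = Σα_j − 1 = 2.4 > 0, so everyone contributes w_i; X^SO = 42, W^SO = 42 + 2.4·42 = 142.8.
Deadweight loss = 28.8.

28.8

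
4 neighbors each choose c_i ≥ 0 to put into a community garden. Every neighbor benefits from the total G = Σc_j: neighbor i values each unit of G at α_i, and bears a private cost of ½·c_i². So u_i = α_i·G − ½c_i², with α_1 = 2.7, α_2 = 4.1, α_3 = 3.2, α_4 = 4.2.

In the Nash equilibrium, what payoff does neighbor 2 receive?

49.815

Neighbor i's FOC: ∂u_i/∂c_i = α_i − c_i = 0, so c_i* = α_i.
NE contributions = (2.7, 4.1, 3.2, 4.2); G = 14.2.
u_2 = α_2·G − ½·(c_2)² = 4.1·14.2 − ½·4.1² = 49.815.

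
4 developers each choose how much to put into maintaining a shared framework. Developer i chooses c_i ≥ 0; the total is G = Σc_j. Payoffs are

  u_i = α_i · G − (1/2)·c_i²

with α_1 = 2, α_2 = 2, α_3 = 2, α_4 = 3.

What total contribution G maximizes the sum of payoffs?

36

Planner FOC: ∂(Σu_j)/∂c_i = (Σα_j) − c_i = 0, so c_i^SO = Σα_j = 9 for every i; G^SO = 36.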